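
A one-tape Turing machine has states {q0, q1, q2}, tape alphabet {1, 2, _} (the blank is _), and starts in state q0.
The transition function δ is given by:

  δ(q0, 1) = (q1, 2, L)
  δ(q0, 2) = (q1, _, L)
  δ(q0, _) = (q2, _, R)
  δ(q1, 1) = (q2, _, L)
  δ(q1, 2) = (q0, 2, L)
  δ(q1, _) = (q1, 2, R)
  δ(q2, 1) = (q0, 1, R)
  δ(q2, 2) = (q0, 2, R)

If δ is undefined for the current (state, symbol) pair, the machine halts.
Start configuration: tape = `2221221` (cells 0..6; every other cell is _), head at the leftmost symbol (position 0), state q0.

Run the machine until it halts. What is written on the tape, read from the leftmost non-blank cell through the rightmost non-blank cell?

2_2___21

state=q0 head=0 tape=__[2]221221   (q0,2)→(q1,_,L)
state=q1 head=-1 tape=_[_]_221221   (q1,_)→(q1,2,R)
state=q1 head=0 tape=_2[_]221221   (q1,_)→(q1,2,R)
state=q1 head=1 tape=_22[2]21221   (q1,2)→(q0,2,L)
state=q0 head=0 tape=_2[2]221221   (q0,2)→(q1,_,L)
state=q1 head=-1 tape=_[2]_221221   (q1,2)→(q0,2,L)
state=q0 head=-2 tape=[_]2_221221   (q0,_)→(q2,_,R)
state=q2 head=-1 tape=_[2]_221221   (q2,2)→(q0,2,R)
state=q0 head=0 tape=_2[_]221221   (q0,_)→(q2,_,R)
state=q2 head=1 tape=_2_[2]21221   (q2,2)→(q0,2,R)
state=q0 head=2 tape=_2_2[2]1221   (q0,2)→(q1,_,L)
state=q1 head=1 tape=_2_[2]_1221   (q1,2)→(q0,2,L)
state=q0 head=0 tape=_2[_]2_1221   (q0,_)→(q2,_,R)
state=q2 head=1 tape=_2_[2]_1221   (q2,2)→(q0,2,R)
state=q0 head=2 tape=_2_2[_]1221   (q0,_)→(q2,_,R)
state=q2 head=3 tape=_2_2_[1]221   (q2,1)→(q0,1,R)
state=q0 head=4 tape=_2_2_1[2]21   (q0,2)→(q1,_,L)
state=q1 head=3 tape=_2_2_[1]_21   (q1,1)→(q2,_,L)
state=q2 head=2 tape=_2_2[_]__21
The non-blank tape span at halt is 2_2___21.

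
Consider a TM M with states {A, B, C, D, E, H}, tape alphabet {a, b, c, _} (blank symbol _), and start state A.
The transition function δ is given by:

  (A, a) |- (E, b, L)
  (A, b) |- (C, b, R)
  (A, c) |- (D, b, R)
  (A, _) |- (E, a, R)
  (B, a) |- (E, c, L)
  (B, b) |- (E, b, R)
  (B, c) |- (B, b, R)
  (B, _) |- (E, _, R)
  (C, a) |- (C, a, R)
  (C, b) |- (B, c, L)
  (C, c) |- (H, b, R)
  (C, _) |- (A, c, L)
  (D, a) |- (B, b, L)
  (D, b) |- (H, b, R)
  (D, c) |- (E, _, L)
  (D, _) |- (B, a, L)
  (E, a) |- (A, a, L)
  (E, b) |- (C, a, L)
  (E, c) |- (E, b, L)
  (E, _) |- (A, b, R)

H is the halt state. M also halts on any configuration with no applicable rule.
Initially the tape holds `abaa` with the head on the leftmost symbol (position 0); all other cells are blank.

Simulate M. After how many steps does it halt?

A | ___[a]baa   read a → write b, move L, go to E
E | __[_]bbaa   read _ → write b, move R, go to A
A | __b[b]baa   read b → write b, move R, go to C
C | __bb[b]aa   read b → write c, move L, go to B
B | __b[b]caa   read b → write b, move R, go to E
E | __bb[c]aa   read c → write b, move L, go to E
E | __b[b]baa   read b → write a, move L, go to C
C | __[b]abaa   read b → write c, move L, go to B
B | _[_]cabaa   read _ → write _, move R, go to E
E | __[c]abaa   read c → write b, move L, go to E
E | _[_]babaa   read _ → write b, move R, go to A
A | _b[b]abaa   read b → write b, move R, go to C
C | _bb[a]baa   read a → write a, move R, go to C
C | _bba[b]aa   read b → write c, move L, go to B
B | _bb[a]caa   read a → write c, move L, go to E
E | _b[b]ccaa   read b → write a, move L, go to C
C | _[b]accaa   read b → write c, move L, go to B
B | [_]caccaa   read _ → write _, move R, go to E
E | _[c]accaa   read c → write b, move L, go to E
E | [_]baccaa   read _ → write b, move R, go to A
A | b[b]accaa   read b → write b, move R, go to C
C | bb[a]ccaa   read a → write a, move R, go to C
C | bba[c]caa   read c → write b, move R, go to H
H | bbab[c]aa
M halts after 23 transitions.

23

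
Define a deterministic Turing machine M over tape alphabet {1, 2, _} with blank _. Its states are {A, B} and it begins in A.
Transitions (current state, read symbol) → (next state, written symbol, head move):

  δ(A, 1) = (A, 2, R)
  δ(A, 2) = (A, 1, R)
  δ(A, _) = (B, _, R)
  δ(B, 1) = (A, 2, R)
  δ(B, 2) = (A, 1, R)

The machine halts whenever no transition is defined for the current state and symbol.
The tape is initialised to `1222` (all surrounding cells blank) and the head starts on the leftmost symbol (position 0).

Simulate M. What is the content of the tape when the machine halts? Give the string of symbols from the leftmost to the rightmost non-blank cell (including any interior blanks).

state=A head=0 tape=[1]222__   (A,1)→(A,2,R)
state=A head=1 tape=2[2]22__   (A,2)→(A,1,R)
state=A head=2 tape=21[2]2__   (A,2)→(A,1,R)
state=A head=3 tape=211[2]__   (A,2)→(A,1,R)
state=A head=4 tape=2111[_]_   (A,_)→(B,_,R)
state=B head=5 tape=2111_[_]
The non-blank tape span at halt is 2111.

2111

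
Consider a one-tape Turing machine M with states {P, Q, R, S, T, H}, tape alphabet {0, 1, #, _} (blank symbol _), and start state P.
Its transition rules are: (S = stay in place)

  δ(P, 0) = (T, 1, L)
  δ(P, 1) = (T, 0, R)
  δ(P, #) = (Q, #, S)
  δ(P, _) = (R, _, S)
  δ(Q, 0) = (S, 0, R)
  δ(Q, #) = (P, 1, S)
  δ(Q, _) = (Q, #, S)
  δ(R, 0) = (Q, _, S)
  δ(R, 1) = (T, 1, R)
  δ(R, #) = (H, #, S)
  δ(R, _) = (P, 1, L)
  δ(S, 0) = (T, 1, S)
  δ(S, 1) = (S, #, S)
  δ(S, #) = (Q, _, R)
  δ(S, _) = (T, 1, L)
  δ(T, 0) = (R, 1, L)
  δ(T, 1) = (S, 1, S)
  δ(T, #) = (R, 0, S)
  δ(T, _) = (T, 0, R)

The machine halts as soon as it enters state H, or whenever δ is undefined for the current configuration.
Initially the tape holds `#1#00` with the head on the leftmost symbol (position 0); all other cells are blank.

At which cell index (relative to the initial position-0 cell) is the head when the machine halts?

state=P head=0 tape=[#]1#00_   (P,#)→(Q,#,S)
state=Q head=0 tape=[#]1#00_   (Q,#)→(P,1,S)
state=P head=0 tape=[1]1#00_   (P,1)→(T,0,R)
state=T head=1 tape=0[1]#00_   (T,1)→(S,1,S)
state=S head=1 tape=0[1]#00_   (S,1)→(S,#,S)
state=S head=1 tape=0[#]#00_   (S,#)→(Q,_,R)
state=Q head=2 tape=0_[#]00_   (Q,#)→(P,1,S)
state=P head=2 tape=0_[1]00_   (P,1)→(T,0,R)
state=T head=3 tape=0_0[0]0_   (T,0)→(R,1,L)
state=R head=2 tape=0_[0]10_   (R,0)→(Q,_,S)
state=Q head=2 tape=0_[_]10_   (Q,_)→(Q,#,S)
state=Q head=2 tape=0_[#]10_   (Q,#)→(P,1,S)
state=P head=2 tape=0_[1]10_   (P,1)→(T,0,R)
state=T head=3 tape=0_0[1]0_   (T,1)→(S,1,S)
state=S head=3 tape=0_0[1]0_   (S,1)→(S,#,S)
state=S head=3 tape=0_0[#]0_   (S,#)→(Q,_,R)
state=Q head=4 tape=0_0_[0]_   (Q,0)→(S,0,R)
state=S head=5 tape=0_0_0[_]   (S,_)→(T,1,L)
state=T head=4 tape=0_0_[0]1   (T,0)→(R,1,L)
state=R head=3 tape=0_0[_]11   (R,_)→(P,1,L)
state=P head=2 tape=0_[0]111   (P,0)→(T,1,L)
state=T head=1 tape=0[_]1111   (T,_)→(T,0,R)
state=T head=2 tape=00[1]111   (T,1)→(S,1,S)
state=S head=2 tape=00[1]111   (S,1)→(S,#,S)
state=S head=2 tape=00[#]111   (S,#)→(Q,_,R)
state=Q head=3 tape=00_[1]11
At halt the head is at cell 3.

3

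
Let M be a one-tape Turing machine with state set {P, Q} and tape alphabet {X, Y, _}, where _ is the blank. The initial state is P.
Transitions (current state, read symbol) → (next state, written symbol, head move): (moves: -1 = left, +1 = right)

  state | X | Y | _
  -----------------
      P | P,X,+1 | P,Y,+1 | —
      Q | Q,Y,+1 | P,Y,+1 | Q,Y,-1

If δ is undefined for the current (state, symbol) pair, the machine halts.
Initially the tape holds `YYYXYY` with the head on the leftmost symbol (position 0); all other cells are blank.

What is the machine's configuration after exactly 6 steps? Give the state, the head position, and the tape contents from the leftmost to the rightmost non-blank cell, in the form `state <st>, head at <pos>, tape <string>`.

state=P head=0 tape=[Y]YYXYY_   (P,Y)→(P,Y,+1)
state=P head=1 tape=Y[Y]YXYY_   (P,Y)→(P,Y,+1)
state=P head=2 tape=YY[Y]XYY_   (P,Y)→(P,Y,+1)
state=P head=3 tape=YYY[X]YY_   (P,X)→(P,X,+1)
state=P head=4 tape=YYYX[Y]Y_   (P,Y)→(P,Y,+1)
state=P head=5 tape=YYYXY[Y]_   (P,Y)→(P,Y,+1)
state=P head=6 tape=YYYXYY[_]
After 6 steps: state P, head at 6, tape YYYXYY.

state P, head at 6, tape YYYXYY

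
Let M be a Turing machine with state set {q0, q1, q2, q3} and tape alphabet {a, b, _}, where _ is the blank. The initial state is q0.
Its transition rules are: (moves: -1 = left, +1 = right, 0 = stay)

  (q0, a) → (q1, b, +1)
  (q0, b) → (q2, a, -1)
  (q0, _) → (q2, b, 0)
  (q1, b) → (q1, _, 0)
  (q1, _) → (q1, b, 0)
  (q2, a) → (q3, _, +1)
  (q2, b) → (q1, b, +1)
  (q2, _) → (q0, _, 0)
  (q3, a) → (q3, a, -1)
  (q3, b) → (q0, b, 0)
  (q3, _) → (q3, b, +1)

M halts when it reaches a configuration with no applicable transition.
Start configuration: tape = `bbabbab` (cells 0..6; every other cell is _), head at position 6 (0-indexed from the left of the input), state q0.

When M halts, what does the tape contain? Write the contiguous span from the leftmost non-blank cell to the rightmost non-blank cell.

state=q0 head=6 tape=bbabba[b]   (q0,b)→(q2,a,-1)
state=q2 head=5 tape=bbabb[a]a   (q2,a)→(q3,_,+1)
state=q3 head=6 tape=bbabb_[a]   (q3,a)→(q3,a,-1)
state=q3 head=5 tape=bbabb[_]a   (q3,_)→(q3,b,+1)
state=q3 head=6 tape=bbabbb[a]   (q3,a)→(q3,a,-1)
state=q3 head=5 tape=bbabb[b]a   (q3,b)→(q0,b,0)
state=q0 head=5 tape=bbabb[b]a   (q0,b)→(q2,a,-1)
state=q2 head=4 tape=bbab[b]aa   (q2,b)→(q1,b,+1)
state=q1 head=5 tape=bbabb[a]a
The non-blank tape span at halt is bbabbaa.

bbabbaa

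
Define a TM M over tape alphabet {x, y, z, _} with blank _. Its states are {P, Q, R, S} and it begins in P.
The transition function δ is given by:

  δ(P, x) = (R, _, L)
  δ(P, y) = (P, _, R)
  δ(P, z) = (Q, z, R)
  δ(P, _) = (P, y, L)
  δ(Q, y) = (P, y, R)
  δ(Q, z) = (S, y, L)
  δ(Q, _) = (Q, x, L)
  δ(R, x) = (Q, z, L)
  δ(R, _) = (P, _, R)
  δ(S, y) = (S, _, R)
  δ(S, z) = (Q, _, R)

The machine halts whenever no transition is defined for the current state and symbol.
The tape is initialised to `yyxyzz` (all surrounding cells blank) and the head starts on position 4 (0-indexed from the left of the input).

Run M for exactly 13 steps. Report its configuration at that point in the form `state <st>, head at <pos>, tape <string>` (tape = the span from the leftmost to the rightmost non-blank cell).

state=P head=4 tape=yyxy[z]z__   (P,z)→(Q,z,R)
state=Q head=5 tape=yyxyz[z]__   (Q,z)→(S,y,L)
state=S head=4 tape=yyxy[z]y__   (S,z)→(Q,_,R)
state=Q head=5 tape=yyxy_[y]__   (Q,y)→(P,y,R)
state=P head=6 tape=yyxy_y[_]_   (P,_)→(P,y,L)
state=P head=5 tape=yyxy_[y]y_   (P,y)→(P,_,R)
state=P head=6 tape=yyxy__[y]_   (P,y)→(P,_,R)
state=P head=7 tape=yyxy___[_]   (P,_)→(P,y,L)
state=P head=6 tape=yyxy__[_]y   (P,_)→(P,y,L)
state=P head=5 tape=yyxy_[_]yy   (P,_)→(P,y,L)
state=P head=4 tape=yyxy[_]yyy   (P,_)→(P,y,L)
state=P head=3 tape=yyx[y]yyyy   (P,y)→(P,_,R)
state=P head=4 tape=yyx_[y]yyy   (P,y)→(P,_,R)
state=P head=5 tape=yyx__[y]yy
After 13 steps: state P, head at 5, tape yyx__yyy.

state P, head at 5, tape yyx__yyy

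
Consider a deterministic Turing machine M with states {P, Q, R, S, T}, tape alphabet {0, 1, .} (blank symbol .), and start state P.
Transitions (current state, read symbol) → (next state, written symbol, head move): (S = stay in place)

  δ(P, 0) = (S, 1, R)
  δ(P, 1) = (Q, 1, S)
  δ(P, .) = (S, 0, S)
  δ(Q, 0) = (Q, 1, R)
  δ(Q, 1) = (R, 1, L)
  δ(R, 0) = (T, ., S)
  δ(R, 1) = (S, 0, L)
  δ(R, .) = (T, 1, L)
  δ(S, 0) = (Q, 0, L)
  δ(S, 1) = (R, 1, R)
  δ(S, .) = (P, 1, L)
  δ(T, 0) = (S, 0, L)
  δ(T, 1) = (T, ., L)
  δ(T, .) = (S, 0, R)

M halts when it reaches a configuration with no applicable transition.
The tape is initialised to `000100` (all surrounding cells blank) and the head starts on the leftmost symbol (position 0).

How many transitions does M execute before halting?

P | ..[0]00100.   read 0 → write 1, move R, go to S
S | ..1[0]0100.   read 0 → write 0, move L, go to Q
Q | ..[1]00100.   read 1 → write 1, move L, go to R
R | .[.]100100.   read . → write 1, move L, go to T
T | [.]1100100.   read . → write 0, move R, go to S
S | 0[1]100100.   read 1 → write 1, move R, go to R
R | 01[1]00100.   read 1 → write 0, move L, go to S
S | 0[1]000100.   read 1 → write 1, move R, go to R
R | 01[0]00100.   read 0 → write ., move S, go to T
T | 01[.]00100.   read . → write 0, move R, go to S
S | 010[0]0100.   read 0 → write 0, move L, go to Q
Q | 01[0]00100.   read 0 → write 1, move R, go to Q
Q | 011[0]0100.   read 0 → write 1, move R, go to Q
Q | 0111[0]100.   read 0 → write 1, move R, go to Q
Q | 01111[1]00.   read 1 → write 1, move L, go to R
R | 0111[1]100.   read 1 → write 0, move L, go to S
S | 011[1]0100.   read 1 → write 1, move R, go to R
R | 0111[0]100.   read 0 → write ., move S, go to T
T | 0111[.]100.   read . → write 0, move R, go to S
S | 01110[1]00.   read 1 → write 1, move R, go to R
R | 011101[0]0.   read 0 → write ., move S, go to T
T | 011101[.]0.   read . → write 0, move R, go to S
S | 0111010[0].   read 0 → write 0, move L, go to Q
Q | 011101[0]0.   read 0 → write 1, move R, go to Q
Q | 0111011[0].   read 0 → write 1, move R, go to Q
Q | 01110111[.]
M halts after 25 transitions.

25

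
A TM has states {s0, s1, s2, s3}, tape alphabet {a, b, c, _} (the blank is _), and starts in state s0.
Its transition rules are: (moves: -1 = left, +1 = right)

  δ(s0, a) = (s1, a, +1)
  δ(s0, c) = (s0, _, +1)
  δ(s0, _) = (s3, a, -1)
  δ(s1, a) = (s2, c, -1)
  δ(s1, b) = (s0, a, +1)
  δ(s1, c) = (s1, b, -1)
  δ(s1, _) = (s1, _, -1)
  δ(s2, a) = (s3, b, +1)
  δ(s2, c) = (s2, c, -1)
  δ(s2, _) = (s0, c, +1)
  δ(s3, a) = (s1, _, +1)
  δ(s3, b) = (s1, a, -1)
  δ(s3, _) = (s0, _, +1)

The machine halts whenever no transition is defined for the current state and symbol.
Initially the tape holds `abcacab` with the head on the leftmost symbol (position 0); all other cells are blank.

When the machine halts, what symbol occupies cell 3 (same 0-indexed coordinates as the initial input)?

_

state=s0 head=0 tape=[a]bcacab   (s0,a)→(s1,a,+1)
state=s1 head=1 tape=a[b]cacab   (s1,b)→(s0,a,+1)
state=s0 head=2 tape=aa[c]acab   (s0,c)→(s0,_,+1)
state=s0 head=3 tape=aa_[a]cab   (s0,a)→(s1,a,+1)
state=s1 head=4 tape=aa_a[c]ab   (s1,c)→(s1,b,-1)
state=s1 head=3 tape=aa_[a]bab   (s1,a)→(s2,c,-1)
state=s2 head=2 tape=aa[_]cbab   (s2,_)→(s0,c,+1)
state=s0 head=3 tape=aac[c]bab   (s0,c)→(s0,_,+1)
state=s0 head=4 tape=aac_[b]ab
Cell 3 holds _ when M halts.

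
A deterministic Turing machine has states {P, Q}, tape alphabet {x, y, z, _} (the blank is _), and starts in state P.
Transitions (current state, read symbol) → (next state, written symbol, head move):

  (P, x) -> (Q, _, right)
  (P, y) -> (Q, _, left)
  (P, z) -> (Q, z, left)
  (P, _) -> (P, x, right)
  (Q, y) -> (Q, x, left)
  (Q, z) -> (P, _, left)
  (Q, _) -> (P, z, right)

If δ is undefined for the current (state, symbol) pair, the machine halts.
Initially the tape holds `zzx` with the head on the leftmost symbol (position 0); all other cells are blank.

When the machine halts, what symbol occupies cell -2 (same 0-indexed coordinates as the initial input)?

state=P head=0 tape=__[z]zx   (P,z)→(Q,z,left)
state=Q head=-1 tape=_[_]zzx   (Q,_)→(P,z,right)
state=P head=0 tape=_z[z]zx   (P,z)→(Q,z,left)
state=Q head=-1 tape=_[z]zzx   (Q,z)→(P,_,left)
state=P head=-2 tape=[_]_zzx   (P,_)→(P,x,right)
state=P head=-1 tape=x[_]zzx   (P,_)→(P,x,right)
state=P head=0 tape=xx[z]zx   (P,z)→(Q,z,left)
state=Q head=-1 tape=x[x]zzx
Cell -2 holds x when M halts.

x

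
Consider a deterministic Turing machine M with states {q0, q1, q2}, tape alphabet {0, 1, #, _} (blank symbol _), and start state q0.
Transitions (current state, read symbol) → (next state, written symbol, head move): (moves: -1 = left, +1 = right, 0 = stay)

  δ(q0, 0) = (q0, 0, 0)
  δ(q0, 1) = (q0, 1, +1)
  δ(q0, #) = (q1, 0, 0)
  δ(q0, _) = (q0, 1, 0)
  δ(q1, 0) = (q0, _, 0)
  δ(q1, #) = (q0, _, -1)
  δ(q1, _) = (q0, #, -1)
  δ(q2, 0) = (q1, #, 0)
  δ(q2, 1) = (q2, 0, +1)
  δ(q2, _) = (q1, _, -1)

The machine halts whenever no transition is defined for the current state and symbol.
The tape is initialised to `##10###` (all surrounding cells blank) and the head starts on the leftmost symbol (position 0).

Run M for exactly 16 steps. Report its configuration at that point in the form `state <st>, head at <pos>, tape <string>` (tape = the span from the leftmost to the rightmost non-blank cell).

state q0, head at 3, tape 1110###

state=q0 head=0 tape=[#]#10###   (q0,#)→(q1,0,0)
state=q1 head=0 tape=[0]#10###   (q1,0)→(q0,_,0)
state=q0 head=0 tape=[_]#10###   (q0,_)→(q0,1,0)
state=q0 head=0 tape=[1]#10###   (q0,1)→(q0,1,+1)
state=q0 head=1 tape=1[#]10###   (q0,#)→(q1,0,0)
state=q1 head=1 tape=1[0]10###   (q1,0)→(q0,_,0)
state=q0 head=1 tape=1[_]10###   (q0,_)→(q0,1,0)
state=q0 head=1 tape=1[1]10###   (q0,1)→(q0,1,+1)
state=q0 head=2 tape=11[1]0###   (q0,1)→(q0,1,+1)
state=q0 head=3 tape=111[0]###   (q0,0)→(q0,0,0)
state=q0 head=3 tape=111[0]###   (q0,0)→(q0,0,0)
state=q0 head=3 tape=111[0]###   (q0,0)→(q0,0,0)
state=q0 head=3 tape=111[0]###   (q0,0)→(q0,0,0)
state=q0 head=3 tape=111[0]###   (q0,0)→(q0,0,0)
state=q0 head=3 tape=111[0]###   (q0,0)→(q0,0,0)
state=q0 head=3 tape=111[0]###   (q0,0)→(q0,0,0)
state=q0 head=3 tape=111[0]###
After 16 steps: state q0, head at 3, tape 1110###.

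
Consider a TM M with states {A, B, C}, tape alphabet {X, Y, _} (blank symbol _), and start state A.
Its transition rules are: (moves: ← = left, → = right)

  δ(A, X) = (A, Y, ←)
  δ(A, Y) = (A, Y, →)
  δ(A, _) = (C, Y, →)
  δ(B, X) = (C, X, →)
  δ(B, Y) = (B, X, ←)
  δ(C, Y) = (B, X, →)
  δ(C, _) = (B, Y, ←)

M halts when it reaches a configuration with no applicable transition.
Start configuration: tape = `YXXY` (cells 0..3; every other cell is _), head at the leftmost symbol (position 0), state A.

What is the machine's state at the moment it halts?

state=A head=0 tape=_[Y]XXY__   (A,Y)→(A,Y,→)
state=A head=1 tape=_Y[X]XY__   (A,X)→(A,Y,←)
state=A head=0 tape=_[Y]YXY__   (A,Y)→(A,Y,→)
state=A head=1 tape=_Y[Y]XY__   (A,Y)→(A,Y,→)
state=A head=2 tape=_YY[X]Y__   (A,X)→(A,Y,←)
state=A head=1 tape=_Y[Y]YY__   (A,Y)→(A,Y,→)
state=A head=2 tape=_YY[Y]Y__   (A,Y)→(A,Y,→)
state=A head=3 tape=_YYY[Y]__   (A,Y)→(A,Y,→)
state=A head=4 tape=_YYYY[_]_   (A,_)→(C,Y,→)
state=C head=5 tape=_YYYYY[_]   (C,_)→(B,Y,←)
state=B head=4 tape=_YYYY[Y]Y   (B,Y)→(B,X,←)
state=B head=3 tape=_YYY[Y]XY   (B,Y)→(B,X,←)
state=B head=2 tape=_YY[Y]XXY   (B,Y)→(B,X,←)
state=B head=1 tape=_Y[Y]XXXY   (B,Y)→(B,X,←)
state=B head=0 tape=_[Y]XXXXY   (B,Y)→(B,X,←)
state=B head=-1 tape=[_]XXXXXY
No transition is defined for (B, _); M halts in state B.

B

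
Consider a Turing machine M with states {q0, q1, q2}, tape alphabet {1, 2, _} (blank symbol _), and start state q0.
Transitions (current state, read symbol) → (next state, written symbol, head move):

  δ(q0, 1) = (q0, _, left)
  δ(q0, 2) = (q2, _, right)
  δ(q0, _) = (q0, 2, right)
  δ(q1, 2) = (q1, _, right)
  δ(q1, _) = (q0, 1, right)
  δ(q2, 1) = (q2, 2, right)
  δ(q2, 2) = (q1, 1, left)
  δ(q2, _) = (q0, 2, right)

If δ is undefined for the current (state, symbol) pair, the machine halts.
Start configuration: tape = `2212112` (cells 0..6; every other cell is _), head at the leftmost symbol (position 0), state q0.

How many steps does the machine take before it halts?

state=q0 head=0 tape=_[2]212112   (q0,2)→(q2,_,right)
state=q2 head=1 tape=__[2]12112   (q2,2)→(q1,1,left)
state=q1 head=0 tape=_[_]112112   (q1,_)→(q0,1,right)
state=q0 head=1 tape=_1[1]12112   (q0,1)→(q0,_,left)
state=q0 head=0 tape=_[1]_12112   (q0,1)→(q0,_,left)
state=q0 head=-1 tape=[_]__12112   (q0,_)→(q0,2,right)
state=q0 head=0 tape=2[_]_12112   (q0,_)→(q0,2,right)
state=q0 head=1 tape=22[_]12112   (q0,_)→(q0,2,right)
state=q0 head=2 tape=222[1]2112   (q0,1)→(q0,_,left)
state=q0 head=1 tape=22[2]_2112   (q0,2)→(q2,_,right)
state=q2 head=2 tape=22_[_]2112   (q2,_)→(q0,2,right)
state=q0 head=3 tape=22_2[2]112   (q0,2)→(q2,_,right)
state=q2 head=4 tape=22_2_[1]12   (q2,1)→(q2,2,right)
state=q2 head=5 tape=22_2_2[1]2   (q2,1)→(q2,2,right)
state=q2 head=6 tape=22_2_22[2]   (q2,2)→(q1,1,left)
state=q1 head=5 tape=22_2_2[2]1   (q1,2)→(q1,_,right)
state=q1 head=6 tape=22_2_2_[1]
M halts after 16 transitions.

16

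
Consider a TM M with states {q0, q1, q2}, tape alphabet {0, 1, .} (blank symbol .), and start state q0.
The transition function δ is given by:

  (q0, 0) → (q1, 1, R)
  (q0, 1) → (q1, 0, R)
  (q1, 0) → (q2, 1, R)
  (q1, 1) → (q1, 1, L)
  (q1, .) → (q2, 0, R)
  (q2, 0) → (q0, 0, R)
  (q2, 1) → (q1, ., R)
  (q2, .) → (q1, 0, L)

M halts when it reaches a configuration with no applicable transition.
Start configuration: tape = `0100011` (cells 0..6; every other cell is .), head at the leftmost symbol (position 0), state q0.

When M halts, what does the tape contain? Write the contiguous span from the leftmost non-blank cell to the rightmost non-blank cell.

00.1100.10

state=q0 head=0 tape=.[0]100011...   (q0,0)→(q1,1,R)
state=q1 head=1 tape=.1[1]00011...   (q1,1)→(q1,1,L)
state=q1 head=0 tape=.[1]100011...   (q1,1)→(q1,1,L)
state=q1 head=-1 tape=[.]1100011...   (q1,.)→(q2,0,R)
state=q2 head=0 tape=0[1]100011...   (q2,1)→(q1,.,R)
state=q1 head=1 tape=0.[1]00011...   (q1,1)→(q1,1,L)
state=q1 head=0 tape=0[.]100011...   (q1,.)→(q2,0,R)
state=q2 head=1 tape=00[1]00011...   (q2,1)→(q1,.,R)
state=q1 head=2 tape=00.[0]0011...   (q1,0)→(q2,1,R)
state=q2 head=3 tape=00.1[0]011...   (q2,0)→(q0,0,R)
state=q0 head=4 tape=00.10[0]11...   (q0,0)→(q1,1,R)
state=q1 head=5 tape=00.101[1]1...   (q1,1)→(q1,1,L)
state=q1 head=4 tape=00.10[1]11...   (q1,1)→(q1,1,L)
state=q1 head=3 tape=00.1[0]111...   (q1,0)→(q2,1,R)
state=q2 head=4 tape=00.11[1]11...   (q2,1)→(q1,.,R)
state=q1 head=5 tape=00.11.[1]1...   (q1,1)→(q1,1,L)
state=q1 head=4 tape=00.11[.]11...   (q1,.)→(q2,0,R)
state=q2 head=5 tape=00.110[1]1...   (q2,1)→(q1,.,R)
state=q1 head=6 tape=00.110.[1]...   (q1,1)→(q1,1,L)
state=q1 head=5 tape=00.110[.]1...   (q1,.)→(q2,0,R)
state=q2 head=6 tape=00.1100[1]...   (q2,1)→(q1,.,R)
state=q1 head=7 tape=00.1100.[.]..   (q1,.)→(q2,0,R)
state=q2 head=8 tape=00.1100.0[.].   (q2,.)→(q1,0,L)
state=q1 head=7 tape=00.1100.[0]0.   (q1,0)→(q2,1,R)
state=q2 head=8 tape=00.1100.1[0].   (q2,0)→(q0,0,R)
state=q0 head=9 tape=00.1100.10[.]
The non-blank tape span at halt is 00.1100.10.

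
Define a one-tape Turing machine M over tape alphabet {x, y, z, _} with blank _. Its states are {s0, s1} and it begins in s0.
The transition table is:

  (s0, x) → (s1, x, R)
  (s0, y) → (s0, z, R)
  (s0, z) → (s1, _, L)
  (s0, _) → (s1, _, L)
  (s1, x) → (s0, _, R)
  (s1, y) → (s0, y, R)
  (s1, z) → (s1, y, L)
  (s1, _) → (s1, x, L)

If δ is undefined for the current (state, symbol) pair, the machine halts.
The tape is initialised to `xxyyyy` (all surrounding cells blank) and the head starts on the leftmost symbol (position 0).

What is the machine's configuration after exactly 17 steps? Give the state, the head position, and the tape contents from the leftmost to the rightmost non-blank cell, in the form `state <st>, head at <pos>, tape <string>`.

state s0, head at 5, tape xyzzy

state=s0 head=0 tape=[x]xyyyy_   (s0,x)→(s1,x,R)
state=s1 head=1 tape=x[x]yyyy_   (s1,x)→(s0,_,R)
state=s0 head=2 tape=x_[y]yyy_   (s0,y)→(s0,z,R)
state=s0 head=3 tape=x_z[y]yy_   (s0,y)→(s0,z,R)
state=s0 head=4 tape=x_zz[y]y_   (s0,y)→(s0,z,R)
state=s0 head=5 tape=x_zzz[y]_   (s0,y)→(s0,z,R)
state=s0 head=6 tape=x_zzzz[_]   (s0,_)→(s1,_,L)
state=s1 head=5 tape=x_zzz[z]_   (s1,z)→(s1,y,L)
state=s1 head=4 tape=x_zz[z]y_   (s1,z)→(s1,y,L)
state=s1 head=3 tape=x_z[z]yy_   (s1,z)→(s1,y,L)
state=s1 head=2 tape=x_[z]yyy_   (s1,z)→(s1,y,L)
state=s1 head=1 tape=x[_]yyyy_   (s1,_)→(s1,x,L)
state=s1 head=0 tape=[x]xyyyy_   (s1,x)→(s0,_,R)
state=s0 head=1 tape=_[x]yyyy_   (s0,x)→(s1,x,R)
state=s1 head=2 tape=_x[y]yyy_   (s1,y)→(s0,y,R)
state=s0 head=3 tape=_xy[y]yy_   (s0,y)→(s0,z,R)
state=s0 head=4 tape=_xyz[y]y_   (s0,y)→(s0,z,R)
state=s0 head=5 tape=_xyzz[y]_
After 17 steps: state s0, head at 5, tape xyzzy.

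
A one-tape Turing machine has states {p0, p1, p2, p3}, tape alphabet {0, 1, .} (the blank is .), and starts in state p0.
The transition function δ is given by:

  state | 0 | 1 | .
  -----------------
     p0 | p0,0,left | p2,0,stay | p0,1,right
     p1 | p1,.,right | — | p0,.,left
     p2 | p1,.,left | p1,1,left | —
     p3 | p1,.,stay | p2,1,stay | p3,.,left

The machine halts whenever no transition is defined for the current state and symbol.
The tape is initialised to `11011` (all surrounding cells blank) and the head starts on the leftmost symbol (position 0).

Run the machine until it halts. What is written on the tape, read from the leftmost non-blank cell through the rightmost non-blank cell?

p0 | ..[1]1011   read 1 → write 0, move stay, go to p2
p2 | ..[0]1011   read 0 → write ., move left, go to p1
p1 | .[.].1011   read . → write ., move left, go to p0
p0 | [.]..1011   read . → write 1, move right, go to p0
p0 | 1[.].1011   read . → write 1, move right, go to p0
p0 | 11[.]1011   read . → write 1, move right, go to p0
p0 | 111[1]011   read 1 → write 0, move stay, go to p2
p2 | 111[0]011   read 0 → write ., move left, go to p1
p1 | 11[1].011
The non-blank tape span at halt is 111.011.

111.011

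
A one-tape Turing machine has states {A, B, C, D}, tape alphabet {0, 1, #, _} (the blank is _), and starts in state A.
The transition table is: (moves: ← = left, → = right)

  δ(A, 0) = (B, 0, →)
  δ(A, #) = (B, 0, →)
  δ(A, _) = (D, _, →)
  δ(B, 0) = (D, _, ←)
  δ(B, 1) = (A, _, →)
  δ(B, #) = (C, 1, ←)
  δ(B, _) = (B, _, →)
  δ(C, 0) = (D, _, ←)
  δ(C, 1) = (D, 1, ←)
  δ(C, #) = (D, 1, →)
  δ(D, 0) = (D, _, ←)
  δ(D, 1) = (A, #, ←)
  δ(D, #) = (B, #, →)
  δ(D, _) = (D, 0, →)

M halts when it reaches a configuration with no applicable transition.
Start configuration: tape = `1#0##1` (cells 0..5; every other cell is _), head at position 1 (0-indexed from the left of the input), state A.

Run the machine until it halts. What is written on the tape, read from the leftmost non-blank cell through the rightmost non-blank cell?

state=A head=1 tape=_1[#]0##1   (A,#)→(B,0,→)
state=B head=2 tape=_10[0]##1   (B,0)→(D,_,←)
state=D head=1 tape=_1[0]_##1   (D,0)→(D,_,←)
state=D head=0 tape=_[1]__##1   (D,1)→(A,#,←)
state=A head=-1 tape=[_]#__##1   (A,_)→(D,_,→)
state=D head=0 tape=_[#]__##1   (D,#)→(B,#,→)
state=B head=1 tape=_#[_]_##1   (B,_)→(B,_,→)
state=B head=2 tape=_#_[_]##1   (B,_)→(B,_,→)
state=B head=3 tape=_#__[#]#1   (B,#)→(C,1,←)
state=C head=2 tape=_#_[_]1#1
The non-blank tape span at halt is #__1#1.

#__1#1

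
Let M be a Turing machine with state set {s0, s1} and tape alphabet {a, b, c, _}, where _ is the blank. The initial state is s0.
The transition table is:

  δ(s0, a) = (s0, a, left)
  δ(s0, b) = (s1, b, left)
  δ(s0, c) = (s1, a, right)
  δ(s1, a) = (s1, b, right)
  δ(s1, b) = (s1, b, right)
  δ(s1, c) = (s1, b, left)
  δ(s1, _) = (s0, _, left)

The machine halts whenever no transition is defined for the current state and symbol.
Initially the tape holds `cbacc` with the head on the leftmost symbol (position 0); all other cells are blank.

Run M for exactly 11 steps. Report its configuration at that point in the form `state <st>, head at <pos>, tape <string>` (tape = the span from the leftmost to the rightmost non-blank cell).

state s1, head at 3, tape abbbb

s0 | [c]bacc_   read c → write a, move right, go to s1
s1 | a[b]acc_   read b → write b, move right, go to s1
s1 | ab[a]cc_   read a → write b, move right, go to s1
s1 | abb[c]c_   read c → write b, move left, go to s1
s1 | ab[b]bc_   read b → write b, move right, go to s1
s1 | abb[b]c_   read b → write b, move right, go to s1
s1 | abbb[c]_   read c → write b, move left, go to s1
s1 | abb[b]b_   read b → write b, move right, go to s1
s1 | abbb[b]_   read b → write b, move right, go to s1
s1 | abbbb[_]   read _ → write _, move left, go to s0
s0 | abbb[b]_   read b → write b, move left, go to s1
s1 | abb[b]b_
After 11 steps: state s1, head at 3, tape abbbb.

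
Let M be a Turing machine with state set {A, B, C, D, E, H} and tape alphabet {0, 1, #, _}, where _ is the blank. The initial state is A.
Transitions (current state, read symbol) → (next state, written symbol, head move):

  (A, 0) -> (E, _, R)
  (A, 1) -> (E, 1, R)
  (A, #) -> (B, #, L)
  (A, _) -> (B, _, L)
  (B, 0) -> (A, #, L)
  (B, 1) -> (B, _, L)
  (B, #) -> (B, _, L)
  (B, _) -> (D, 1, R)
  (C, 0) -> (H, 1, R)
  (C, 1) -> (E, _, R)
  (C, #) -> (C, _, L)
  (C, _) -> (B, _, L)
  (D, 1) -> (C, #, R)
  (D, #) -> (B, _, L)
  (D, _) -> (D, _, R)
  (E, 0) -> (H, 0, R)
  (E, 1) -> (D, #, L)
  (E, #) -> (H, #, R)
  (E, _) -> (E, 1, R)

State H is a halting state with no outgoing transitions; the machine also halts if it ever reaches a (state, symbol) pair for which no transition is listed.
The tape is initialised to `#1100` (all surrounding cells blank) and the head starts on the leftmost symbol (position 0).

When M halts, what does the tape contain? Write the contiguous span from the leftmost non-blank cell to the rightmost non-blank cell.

1__#_00

state=A head=0 tape=__[#]1100   (A,#)→(B,#,L)
state=B head=-1 tape=_[_]#1100   (B,_)→(D,1,R)
state=D head=0 tape=_1[#]1100   (D,#)→(B,_,L)
state=B head=-1 tape=_[1]_1100   (B,1)→(B,_,L)
state=B head=-2 tape=[_]__1100   (B,_)→(D,1,R)
state=D head=-1 tape=1[_]_1100   (D,_)→(D,_,R)
state=D head=0 tape=1_[_]1100   (D,_)→(D,_,R)
state=D head=1 tape=1__[1]100   (D,1)→(C,#,R)
state=C head=2 tape=1__#[1]00   (C,1)→(E,_,R)
state=E head=3 tape=1__#_[0]0   (E,0)→(H,0,R)
state=H head=4 tape=1__#_0[0]
The non-blank tape span at halt is 1__#_00.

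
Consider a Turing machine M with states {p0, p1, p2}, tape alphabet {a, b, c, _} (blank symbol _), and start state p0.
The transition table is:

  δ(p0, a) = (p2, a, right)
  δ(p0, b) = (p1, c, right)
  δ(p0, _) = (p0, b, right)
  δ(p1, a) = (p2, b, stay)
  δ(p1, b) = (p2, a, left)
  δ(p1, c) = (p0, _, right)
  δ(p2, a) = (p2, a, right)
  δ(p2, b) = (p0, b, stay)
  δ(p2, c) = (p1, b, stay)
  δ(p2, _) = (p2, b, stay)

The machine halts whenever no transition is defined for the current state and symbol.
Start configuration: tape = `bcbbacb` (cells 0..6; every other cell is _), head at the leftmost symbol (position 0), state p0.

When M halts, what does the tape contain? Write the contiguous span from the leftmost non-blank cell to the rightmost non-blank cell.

p0 | [b]cbbacb_   read b → write c, move right, go to p1
p1 | c[c]bbacb_   read c → write _, move right, go to p0
p0 | c_[b]bacb_   read b → write c, move right, go to p1
p1 | c_c[b]acb_   read b → write a, move left, go to p2
p2 | c_[c]aacb_   read c → write b, move stay, go to p1
p1 | c_[b]aacb_   read b → write a, move left, go to p2
p2 | c[_]aaacb_   read _ → write b, move stay, go to p2
p2 | c[b]aaacb_   read b → write b, move stay, go to p0
p0 | c[b]aaacb_   read b → write c, move right, go to p1
p1 | cc[a]aacb_   read a → write b, move stay, go to p2
p2 | cc[b]aacb_   read b → write b, move stay, go to p0
p0 | cc[b]aacb_   read b → write c, move right, go to p1
p1 | ccc[a]acb_   read a → write b, move stay, go to p2
p2 | ccc[b]acb_   read b → write b, move stay, go to p0
p0 | ccc[b]acb_   read b → write c, move right, go to p1
p1 | cccc[a]cb_   read a → write b, move stay, go to p2
p2 | cccc[b]cb_   read b → write b, move stay, go to p0
p0 | cccc[b]cb_   read b → write c, move right, go to p1
p1 | ccccc[c]b_   read c → write _, move right, go to p0
p0 | ccccc_[b]_   read b → write c, move right, go to p1
p1 | ccccc_c[_]
The non-blank tape span at halt is ccccc_c.

ccccc_c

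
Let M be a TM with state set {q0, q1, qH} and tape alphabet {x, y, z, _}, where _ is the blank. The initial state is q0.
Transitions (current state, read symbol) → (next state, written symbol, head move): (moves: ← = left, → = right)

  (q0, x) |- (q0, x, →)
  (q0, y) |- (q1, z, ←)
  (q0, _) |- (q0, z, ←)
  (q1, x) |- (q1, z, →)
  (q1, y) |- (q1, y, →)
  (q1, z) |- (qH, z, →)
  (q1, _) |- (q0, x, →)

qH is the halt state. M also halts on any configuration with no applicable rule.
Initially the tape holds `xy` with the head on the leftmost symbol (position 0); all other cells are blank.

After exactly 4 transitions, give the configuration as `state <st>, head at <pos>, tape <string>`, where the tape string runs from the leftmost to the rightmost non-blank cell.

state qH, head at 2, tape zz

state=q0 head=0 tape=[x]y_   (q0,x)→(q0,x,→)
state=q0 head=1 tape=x[y]_   (q0,y)→(q1,z,←)
state=q1 head=0 tape=[x]z_   (q1,x)→(q1,z,→)
state=q1 head=1 tape=z[z]_   (q1,z)→(qH,z,→)
state=qH head=2 tape=zz[_]
After 4 steps: state qH, head at 2, tape zz.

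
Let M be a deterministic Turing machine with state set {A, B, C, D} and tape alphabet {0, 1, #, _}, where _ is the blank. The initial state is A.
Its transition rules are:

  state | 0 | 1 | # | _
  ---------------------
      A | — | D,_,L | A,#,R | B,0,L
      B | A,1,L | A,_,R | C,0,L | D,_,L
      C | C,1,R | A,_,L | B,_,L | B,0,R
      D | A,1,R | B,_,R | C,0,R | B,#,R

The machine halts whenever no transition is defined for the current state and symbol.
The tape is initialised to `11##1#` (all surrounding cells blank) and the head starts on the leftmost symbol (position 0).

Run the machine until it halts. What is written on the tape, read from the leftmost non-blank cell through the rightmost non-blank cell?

00_#011_0

A | _[1]1##1#__   read 1 → write _, move L, go to D
D | [_]_1##1#__   read _ → write #, move R, go to B
B | #[_]1##1#__   read _ → write _, move L, go to D
D | [#]_1##1#__   read # → write 0, move R, go to C
C | 0[_]1##1#__   read _ → write 0, move R, go to B
B | 00[1]##1#__   read 1 → write _, move R, go to A
A | 00_[#]#1#__   read # → write #, move R, go to A
A | 00_#[#]1#__   read # → write #, move R, go to A
A | 00_##[1]#__   read 1 → write _, move L, go to D
D | 00_#[#]_#__   read # → write 0, move R, go to C
C | 00_#0[_]#__   read _ → write 0, move R, go to B
B | 00_#00[#]__   read # → write 0, move L, go to C
C | 00_#0[0]0__   read 0 → write 1, move R, go to C
C | 00_#01[0]__   read 0 → write 1, move R, go to C
C | 00_#011[_]_   read _ → write 0, move R, go to B
B | 00_#0110[_]   read _ → write _, move L, go to D
D | 00_#011[0]_   read 0 → write 1, move R, go to A
A | 00_#0111[_]   read _ → write 0, move L, go to B
B | 00_#011[1]0   read 1 → write _, move R, go to A
A | 00_#011_[0]
The non-blank tape span at halt is 00_#011_0.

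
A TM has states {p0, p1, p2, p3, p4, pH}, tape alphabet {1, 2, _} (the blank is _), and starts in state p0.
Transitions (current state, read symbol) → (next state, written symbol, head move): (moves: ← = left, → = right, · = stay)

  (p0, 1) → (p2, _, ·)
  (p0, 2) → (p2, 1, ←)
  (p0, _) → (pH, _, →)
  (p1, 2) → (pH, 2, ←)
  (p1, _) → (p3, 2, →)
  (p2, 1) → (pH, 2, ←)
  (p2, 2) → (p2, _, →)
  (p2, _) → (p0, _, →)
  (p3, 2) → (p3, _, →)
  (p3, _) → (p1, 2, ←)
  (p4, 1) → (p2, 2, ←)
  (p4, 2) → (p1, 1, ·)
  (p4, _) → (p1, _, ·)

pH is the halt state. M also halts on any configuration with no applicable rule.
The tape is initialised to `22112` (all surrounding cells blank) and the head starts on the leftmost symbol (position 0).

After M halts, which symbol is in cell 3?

state=p0 head=0 tape=_[2]2112__   (p0,2)→(p2,1,←)
state=p2 head=-1 tape=[_]12112__   (p2,_)→(p0,_,→)
state=p0 head=0 tape=_[1]2112__   (p0,1)→(p2,_,·)
state=p2 head=0 tape=_[_]2112__   (p2,_)→(p0,_,→)
state=p0 head=1 tape=__[2]112__   (p0,2)→(p2,1,←)
state=p2 head=0 tape=_[_]1112__   (p2,_)→(p0,_,→)
state=p0 head=1 tape=__[1]112__   (p0,1)→(p2,_,·)
state=p2 head=1 tape=__[_]112__   (p2,_)→(p0,_,→)
state=p0 head=2 tape=___[1]12__   (p0,1)→(p2,_,·)
state=p2 head=2 tape=___[_]12__   (p2,_)→(p0,_,→)
state=p0 head=3 tape=____[1]2__   (p0,1)→(p2,_,·)
state=p2 head=3 tape=____[_]2__   (p2,_)→(p0,_,→)
state=p0 head=4 tape=_____[2]__   (p0,2)→(p2,1,←)
state=p2 head=3 tape=____[_]1__   (p2,_)→(p0,_,→)
state=p0 head=4 tape=_____[1]__   (p0,1)→(p2,_,·)
state=p2 head=4 tape=_____[_]__   (p2,_)→(p0,_,→)
state=p0 head=5 tape=______[_]_   (p0,_)→(pH,_,→)
state=pH head=6 tape=_______[_]
Cell 3 holds _ when M halts.

_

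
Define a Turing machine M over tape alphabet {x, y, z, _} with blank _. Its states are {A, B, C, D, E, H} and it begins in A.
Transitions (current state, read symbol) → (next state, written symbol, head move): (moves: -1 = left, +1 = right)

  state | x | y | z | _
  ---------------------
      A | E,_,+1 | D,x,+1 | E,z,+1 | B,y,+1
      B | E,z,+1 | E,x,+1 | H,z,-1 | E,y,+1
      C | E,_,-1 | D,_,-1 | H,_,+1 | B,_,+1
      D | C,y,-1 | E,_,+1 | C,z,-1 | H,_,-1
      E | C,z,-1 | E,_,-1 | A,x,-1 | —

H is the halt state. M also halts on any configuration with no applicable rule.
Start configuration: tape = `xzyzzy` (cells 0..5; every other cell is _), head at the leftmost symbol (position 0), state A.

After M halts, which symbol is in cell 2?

_

A | _[x]zyzzy   read x → write _, move +1, go to E
E | __[z]yzzy   read z → write x, move -1, go to A
A | _[_]xyzzy   read _ → write y, move +1, go to B
B | _y[x]yzzy   read x → write z, move +1, go to E
E | _yz[y]zzy   read y → write _, move -1, go to E
E | _y[z]_zzy   read z → write x, move -1, go to A
A | _[y]x_zzy   read y → write x, move +1, go to D
D | _x[x]_zzy   read x → write y, move -1, go to C
C | _[x]y_zzy   read x → write _, move -1, go to E
E | [_]_y_zzy
Cell 2 holds _ when M halts.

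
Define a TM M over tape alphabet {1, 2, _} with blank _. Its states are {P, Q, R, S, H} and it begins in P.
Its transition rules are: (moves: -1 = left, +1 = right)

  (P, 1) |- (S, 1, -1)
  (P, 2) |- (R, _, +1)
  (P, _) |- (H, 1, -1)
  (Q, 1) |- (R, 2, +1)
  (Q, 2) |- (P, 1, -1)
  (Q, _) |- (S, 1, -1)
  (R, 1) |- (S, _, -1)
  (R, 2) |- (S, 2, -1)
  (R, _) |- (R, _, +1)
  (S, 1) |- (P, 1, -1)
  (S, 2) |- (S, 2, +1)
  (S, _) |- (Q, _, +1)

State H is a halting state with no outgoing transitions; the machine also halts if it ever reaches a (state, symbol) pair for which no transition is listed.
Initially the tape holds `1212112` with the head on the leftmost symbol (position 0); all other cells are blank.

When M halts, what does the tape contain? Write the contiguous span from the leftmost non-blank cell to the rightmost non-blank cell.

state=P head=0 tape=_[1]212112   (P,1)→(S,1,-1)
state=S head=-1 tape=[_]1212112   (S,_)→(Q,_,+1)
state=Q head=0 tape=_[1]212112   (Q,1)→(R,2,+1)
state=R head=1 tape=_2[2]12112   (R,2)→(S,2,-1)
state=S head=0 tape=_[2]212112   (S,2)→(S,2,+1)
state=S head=1 tape=_2[2]12112   (S,2)→(S,2,+1)
state=S head=2 tape=_22[1]2112   (S,1)→(P,1,-1)
state=P head=1 tape=_2[2]12112   (P,2)→(R,_,+1)
state=R head=2 tape=_2_[1]2112   (R,1)→(S,_,-1)
state=S head=1 tape=_2[_]_2112   (S,_)→(Q,_,+1)
state=Q head=2 tape=_2_[_]2112   (Q,_)→(S,1,-1)
state=S head=1 tape=_2[_]12112   (S,_)→(Q,_,+1)
state=Q head=2 tape=_2_[1]2112   (Q,1)→(R,2,+1)
state=R head=3 tape=_2_2[2]112   (R,2)→(S,2,-1)
state=S head=2 tape=_2_[2]2112   (S,2)→(S,2,+1)
state=S head=3 tape=_2_2[2]112   (S,2)→(S,2,+1)
state=S head=4 tape=_2_22[1]12   (S,1)→(P,1,-1)
state=P head=3 tape=_2_2[2]112   (P,2)→(R,_,+1)
state=R head=4 tape=_2_2_[1]12   (R,1)→(S,_,-1)
state=S head=3 tape=_2_2[_]_12   (S,_)→(Q,_,+1)
state=Q head=4 tape=_2_2_[_]12   (Q,_)→(S,1,-1)
state=S head=3 tape=_2_2[_]112   (S,_)→(Q,_,+1)
state=Q head=4 tape=_2_2_[1]12   (Q,1)→(R,2,+1)
state=R head=5 tape=_2_2_2[1]2   (R,1)→(S,_,-1)
state=S head=4 tape=_2_2_[2]_2   (S,2)→(S,2,+1)
state=S head=5 tape=_2_2_2[_]2   (S,_)→(Q,_,+1)
state=Q head=6 tape=_2_2_2_[2]   (Q,2)→(P,1,-1)
state=P head=5 tape=_2_2_2[_]1   (P,_)→(H,1,-1)
state=H head=4 tape=_2_2_[2]11
The non-blank tape span at halt is 2_2_211.

2_2_211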